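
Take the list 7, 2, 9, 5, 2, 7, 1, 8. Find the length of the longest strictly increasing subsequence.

4

Let dp[i] be the length of the longest such subsequence ending at index i:
i:     1 2 3 4 5 6 7 8
a[i]:  7 2 9 5 2 7 1 8
dp:    1 1 2 2 1 3 1 4
Maximum dp value is 4.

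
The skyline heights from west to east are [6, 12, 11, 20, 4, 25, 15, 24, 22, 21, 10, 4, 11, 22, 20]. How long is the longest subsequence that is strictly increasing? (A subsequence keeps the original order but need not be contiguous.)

Track the smallest tail for each achievable length (strict):
6 → extends → [6]
12 → extends → [6, 12]
11 → replaces 12 → [6, 11]
20 → extends → [6, 11, 20]
4 → replaces 6 → [4, 11, 20]
25 → extends → [4, 11, 20, 25]
15 → replaces 20 → [4, 11, 15, 25]
24 → replaces 25 → [4, 11, 15, 24]
22 → replaces 24 → [4, 11, 15, 22]
21 → replaces 22 → [4, 11, 15, 21]
10 → replaces 11 → [4, 10, 15, 21]
4 → already a tail → [4, 10, 15, 21]
11 → replaces 15 → [4, 10, 11, 21]
22 → extends → [4, 10, 11, 21, 22]
20 → replaces 21 → [4, 10, 11, 20, 22]
Five tails, so the longest strictly increasing subsequence has length 5 (e.g. 6, 12, 20, 21, 22).

5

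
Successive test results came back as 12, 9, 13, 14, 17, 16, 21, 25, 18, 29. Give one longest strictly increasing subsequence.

12, 13, 14, 17, 21, 25, 29

Patience tails give the LIS length; then backtrack through the dp parents:
12 → extends → [12]
9 → replaces 12 → [9]
13 → extends → [9, 13]
14 → extends → [9, 13, 14]
17 → extends → [9, 13, 14, 17]
16 → replaces 17 → [9, 13, 14, 16]
21 → extends → [9, 13, 14, 16, 21]
25 → extends → [9, 13, 14, 16, 21, 25]
18 → replaces 21 → [9, 13, 14, 16, 18, 25]
29 → extends → [9, 13, 14, 16, 18, 25, 29]
Length 7; one witness is 12, 13, 14, 17, 21, 25, 29.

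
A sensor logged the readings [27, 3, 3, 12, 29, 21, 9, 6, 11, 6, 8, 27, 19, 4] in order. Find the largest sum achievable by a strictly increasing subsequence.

63

Let S[i] be the best sum of a strictly increasing subsequence ending at i:
i:      1  2  3  4  5  6  7  8  9 10 11 12 13 14
a[i]:  27  3  3 12 29 21  9  6 11  6  8 27 19  4
S:     27  3  3 15 56 36 12  9 23  9 17 63 42  7
Maximum is 63 (e.g. 3 + 12 + 21 + 27).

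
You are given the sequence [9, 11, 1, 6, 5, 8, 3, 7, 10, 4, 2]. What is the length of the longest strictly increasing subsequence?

4

Track the smallest tail for each achievable length (strict):
9 → extends → [9]
11 → extends → [9, 11]
1 → replaces 9 → [1, 11]
6 → replaces 11 → [1, 6]
5 → replaces 6 → [1, 5]
8 → extends → [1, 5, 8]
3 → replaces 5 → [1, 3, 8]
7 → replaces 8 → [1, 3, 7]
10 → extends → [1, 3, 7, 10]
4 → replaces 7 → [1, 3, 4, 10]
2 → replaces 3 → [1, 2, 4, 10]
Four tails, so the longest strictly increasing subsequence has length 4 (e.g. 1, 6, 8, 10).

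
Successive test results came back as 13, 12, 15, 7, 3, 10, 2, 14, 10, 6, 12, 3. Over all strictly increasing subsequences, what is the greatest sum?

Let S[i] be the best sum of a strictly increasing subsequence ending at i:
i:      1  2  3  4  5  6  7  8  9 10 11 12
a[i]:  13 12 15  7  3 10  2 14 10  6 12  3
S:     13 12 28  7  3 17  2 31 17  9 29  5
Maximum is 31 (e.g. 7 + 10 + 14).

31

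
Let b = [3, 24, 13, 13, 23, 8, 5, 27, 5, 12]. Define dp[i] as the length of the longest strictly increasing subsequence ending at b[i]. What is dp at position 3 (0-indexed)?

2

dp[i] = 1 + max{dp[j] : j<i, b[j]<b[i]} (or 1 if no such j):
i:      0  1  2  3  4  5  6  7  8  9
b[i]:   3 24 13 13 23  8  5 27  5 12
dp:     1  2  2  2  3  2  2  4  2  3
At index 3 the value is 2.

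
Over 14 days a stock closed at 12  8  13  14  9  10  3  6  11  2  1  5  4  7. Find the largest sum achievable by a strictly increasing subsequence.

39

Let S[i] be the best sum of a strictly increasing subsequence ending at i:
i:      1  2  3  4  5  6  7  8  9 10 11 12 13 14
a[i]:  12  8 13 14  9 10  3  6 11  2  1  5  4  7
S:     12  8 25 39 17 27  3  9 38  2  1  8  7 16
Maximum is 39 (e.g. 12 + 13 + 14).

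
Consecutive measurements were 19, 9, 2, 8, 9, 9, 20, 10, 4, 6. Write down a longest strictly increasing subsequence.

Patience tails give the LIS length; then backtrack through the dp parents:
19 → extends → [19]
9 → replaces 19 → [9]
2 → replaces 9 → [2]
8 → extends → [2, 8]
9 → extends → [2, 8, 9]
9 → already a tail → [2, 8, 9]
20 → extends → [2, 8, 9, 20]
10 → replaces 20 → [2, 8, 9, 10]
4 → replaces 8 → [2, 4, 9, 10]
6 → replaces 9 → [2, 4, 6, 10]
Length 4; one witness is 2, 8, 9, 20.

2, 8, 9, 20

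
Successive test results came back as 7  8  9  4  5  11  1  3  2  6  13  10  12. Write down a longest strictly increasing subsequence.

7, 8, 9, 11, 13

Patience tails give the LIS length; then backtrack through the dp parents:
7 → extends → [7]
8 → extends → [7, 8]
9 → extends → [7, 8, 9]
4 → replaces 7 → [4, 8, 9]
5 → replaces 8 → [4, 5, 9]
11 → extends → [4, 5, 9, 11]
1 → replaces 4 → [1, 5, 9, 11]
3 → replaces 5 → [1, 3, 9, 11]
2 → replaces 3 → [1, 2, 9, 11]
6 → replaces 9 → [1, 2, 6, 11]
13 → extends → [1, 2, 6, 11, 13]
10 → replaces 11 → [1, 2, 6, 10, 13]
12 → replaces 13 → [1, 2, 6, 10, 12]
Length 5; one witness is 7, 8, 9, 11, 13.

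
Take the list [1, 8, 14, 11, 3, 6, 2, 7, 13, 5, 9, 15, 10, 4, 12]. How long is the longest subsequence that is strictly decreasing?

5

Negate each value so 'decreasing' becomes 'increasing', then run patience tails on the negated sequence:
-1 → extends → [-1]
-8 → replaces -1 → [-8]
-14 → replaces -8 → [-14]
-11 → extends → [-14, -11]
-3 → extends → [-14, -11, -3]
-6 → replaces -3 → [-14, -11, -6]
-2 → extends → [-14, -11, -6, -2]
-7 → replaces -6 → [-14, -11, -7, -2]
-13 → replaces -11 → [-14, -13, -7, -2]
-5 → replaces -2 → [-14, -13, -7, -5]
-9 → replaces -7 → [-14, -13, -9, -5]
-15 → replaces -14 → [-15, -13, -9, -5]
-10 → replaces -9 → [-15, -13, -10, -5]
-4 → extends → [-15, -13, -10, -5, -4]
-12 → replaces -10 → [-15, -13, -12, -5, -4]
Five tails, so the longest strictly decreasing subsequence of the original has length 5.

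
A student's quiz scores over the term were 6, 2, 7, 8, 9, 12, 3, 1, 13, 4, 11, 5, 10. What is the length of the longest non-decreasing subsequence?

6

Let dp[i] be the length of the longest such subsequence ending at index i:
i:      1  2  3  4  5  6  7  8  9 10 11 12 13
a[i]:   6  2  7  8  9 12  3  1 13  4 11  5 10
dp:     1  1  2  3  4  5  2  1  6  3  5  4  5
Maximum dp value is 6.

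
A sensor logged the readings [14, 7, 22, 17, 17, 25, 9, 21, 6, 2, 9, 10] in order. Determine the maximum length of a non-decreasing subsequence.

Let dp[i] be the length of the longest such subsequence ending at index i:
i:      1  2  3  4  5  6  7  8  9 10 11 12
a[i]:  14  7 22 17 17 25  9 21  6  2  9 10
dp:     1  1  2  2  3  4  2  4  1  1  3  4
Maximum dp value is 4.

4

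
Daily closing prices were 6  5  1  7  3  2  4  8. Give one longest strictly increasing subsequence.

1, 3, 4, 8

Patience tails give the LIS length; then backtrack through the dp parents:
6 → extends → [6]
5 → replaces 6 → [5]
1 → replaces 5 → [1]
7 → extends → [1, 7]
3 → replaces 7 → [1, 3]
2 → replaces 3 → [1, 2]
4 → extends → [1, 2, 4]
8 → extends → [1, 2, 4, 8]
Length 4; one witness is 1, 3, 4, 8.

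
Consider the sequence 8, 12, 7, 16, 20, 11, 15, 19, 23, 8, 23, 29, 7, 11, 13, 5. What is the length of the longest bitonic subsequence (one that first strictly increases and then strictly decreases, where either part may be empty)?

inc[i] = longest strictly increasing subsequence ending at i; dec[i] = longest strictly decreasing subsequence starting at i:
i:      1  2  3  4  5  6  7  8  9 10 11 12 13 14 15 16
a[i]:   8 12  7 16 20 11 15 19 23  8 23 29  7 11 13  5
inc:    1  2  1  3  4  2  3  4  5  2  5  6  1  3  4  1
dec:    3  5  2  5  5  4  4  4  4  3  3  3  2  2  2  1
Best peak at i=5 (value 20): inc=4, dec=5, length 4+5−1 = 8.

8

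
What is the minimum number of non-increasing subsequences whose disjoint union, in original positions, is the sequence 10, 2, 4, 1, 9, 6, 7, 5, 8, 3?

5

Place each on the leftmost legal pile:
10 → new pile 1 (tops now [10])
2 → pile 1 (tops now [2])
4 → new pile 2 (tops now [2, 4])
1 → pile 1 (tops now [1, 4])
9 → new pile 3 (tops now [1, 4, 9])
6 → pile 3 (tops now [1, 4, 6])
7 → new pile 4 (tops now [1, 4, 6, 7])
5 → pile 3 (tops now [1, 4, 5, 7])
8 → new pile 5 (tops now [1, 4, 5, 7, 8])
3 → pile 2 (tops now [1, 3, 5, 7, 8])
Five piles.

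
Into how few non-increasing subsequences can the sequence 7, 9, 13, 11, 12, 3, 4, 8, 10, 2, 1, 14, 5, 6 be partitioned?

5

The minimum number of non-increasing subsequences covering a sequence equals the length of its longest strictly increasing subsequence.
LIS length is 5 (e.g. 7, 9, 11, 12, 14), so 5 piles are needed.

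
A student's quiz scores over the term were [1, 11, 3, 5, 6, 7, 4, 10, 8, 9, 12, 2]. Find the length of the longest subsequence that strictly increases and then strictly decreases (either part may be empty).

9

inc[i] = longest strictly increasing subsequence ending at i; dec[i] = longest strictly decreasing subsequence starting at i:
i:      1  2  3  4  5  6  7  8  9 10 11 12
a[i]:   1 11  3  5  6  7  4 10  8  9 12  2
inc:    1  2  2  3  4  5  3  6  6  7  8  2
dec:    1  4  2  3  3  3  2  3  2  2  2  1
Best peak at i=11 (value 12): inc=8, dec=2, length 8+2−1 = 9.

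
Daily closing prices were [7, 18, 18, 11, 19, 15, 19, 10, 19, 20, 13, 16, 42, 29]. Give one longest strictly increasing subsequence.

Patience tails give the LIS length; then backtrack through the dp parents:
7 → extends → [7]
18 → extends → [7, 18]
18 → already a tail → [7, 18]
11 → replaces 18 → [7, 11]
19 → extends → [7, 11, 19]
15 → replaces 19 → [7, 11, 15]
19 → extends → [7, 11, 15, 19]
10 → replaces 11 → [7, 10, 15, 19]
19 → already a tail → [7, 10, 15, 19]
20 → extends → [7, 10, 15, 19, 20]
13 → replaces 15 → [7, 10, 13, 19, 20]
16 → replaces 19 → [7, 10, 13, 16, 20]
42 → extends → [7, 10, 13, 16, 20, 42]
29 → replaces 42 → [7, 10, 13, 16, 20, 29]
Length 6; one witness is 7, 11, 15, 19, 20, 42.

7, 11, 15, 19, 20, 42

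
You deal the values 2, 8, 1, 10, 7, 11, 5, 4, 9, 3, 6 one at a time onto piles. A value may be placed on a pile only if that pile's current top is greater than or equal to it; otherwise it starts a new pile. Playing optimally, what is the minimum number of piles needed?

4

Place each on the leftmost legal pile:
2 → new pile 1 (tops now [2])
8 → new pile 2 (tops now [2, 8])
1 → pile 1 (tops now [1, 8])
10 → new pile 3 (tops now [1, 8, 10])
7 → pile 2 (tops now [1, 7, 10])
11 → new pile 4 (tops now [1, 7, 10, 11])
5 → pile 2 (tops now [1, 5, 10, 11])
4 → pile 2 (tops now [1, 4, 10, 11])
9 → pile 3 (tops now [1, 4, 9, 11])
3 → pile 2 (tops now [1, 3, 9, 11])
6 → pile 3 (tops now [1, 3, 6, 11])
Four piles.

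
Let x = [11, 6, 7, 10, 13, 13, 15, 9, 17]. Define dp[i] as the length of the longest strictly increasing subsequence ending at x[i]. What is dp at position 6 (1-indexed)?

dp[i] = 1 + max{dp[j] : j<i, x[j]<x[i]} (or 1 if no such j):
i:      1  2  3  4  5  6  7  8  9
x[i]:  11  6  7 10 13 13 15  9 17
dp:     1  1  2  3  4  4  5  3  6
At index 6 the value is 4.

4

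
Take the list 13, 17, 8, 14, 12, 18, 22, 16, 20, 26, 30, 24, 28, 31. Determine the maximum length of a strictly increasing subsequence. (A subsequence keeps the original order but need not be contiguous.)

7

Track the smallest tail for each achievable length (strict):
13 → extends → [13]
17 → extends → [13, 17]
8 → replaces 13 → [8, 17]
14 → replaces 17 → [8, 14]
12 → replaces 14 → [8, 12]
18 → extends → [8, 12, 18]
22 → extends → [8, 12, 18, 22]
16 → replaces 18 → [8, 12, 16, 22]
20 → replaces 22 → [8, 12, 16, 20]
26 → extends → [8, 12, 16, 20, 26]
30 → extends → [8, 12, 16, 20, 26, 30]
24 → replaces 26 → [8, 12, 16, 20, 24, 30]
28 → replaces 30 → [8, 12, 16, 20, 24, 28]
31 → extends → [8, 12, 16, 20, 24, 28, 31]
Seven tails, so the longest strictly increasing subsequence has length 7 (e.g. 13, 17, 18, 22, 26, 30, 31).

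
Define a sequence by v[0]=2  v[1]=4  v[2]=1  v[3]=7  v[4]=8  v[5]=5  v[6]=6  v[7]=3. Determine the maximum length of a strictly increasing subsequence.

Track the smallest tail for each achievable length (strict):
2 → extends → [2]
4 → extends → [2, 4]
1 → replaces 2 → [1, 4]
7 → extends → [1, 4, 7]
8 → extends → [1, 4, 7, 8]
5 → replaces 7 → [1, 4, 5, 8]
6 → replaces 8 → [1, 4, 5, 6]
3 → replaces 4 → [1, 3, 5, 6]
Four tails, so the longest strictly increasing subsequence has length 4 (e.g. 2, 4, 7, 8).

4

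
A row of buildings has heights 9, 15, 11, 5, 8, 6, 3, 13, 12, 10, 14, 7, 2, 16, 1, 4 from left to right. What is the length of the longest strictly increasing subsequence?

5

Track the smallest tail for each achievable length (strict):
9 → extends → [9]
15 → extends → [9, 15]
11 → replaces 15 → [9, 11]
5 → replaces 9 → [5, 11]
8 → replaces 11 → [5, 8]
6 → replaces 8 → [5, 6]
3 → replaces 5 → [3, 6]
13 → extends → [3, 6, 13]
12 → replaces 13 → [3, 6, 12]
10 → replaces 12 → [3, 6, 10]
14 → extends → [3, 6, 10, 14]
7 → replaces 10 → [3, 6, 7, 14]
2 → replaces 3 → [2, 6, 7, 14]
16 → extends → [2, 6, 7, 14, 16]
1 → replaces 2 → [1, 6, 7, 14, 16]
4 → replaces 6 → [1, 4, 7, 14, 16]
Five tails, so the longest strictly increasing subsequence has length 5 (e.g. 9, 11, 13, 14, 16).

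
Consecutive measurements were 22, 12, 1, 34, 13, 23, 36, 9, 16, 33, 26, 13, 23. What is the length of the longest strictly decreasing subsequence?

Negate each value so 'decreasing' becomes 'increasing', then run patience tails on the negated sequence:
-22 → extends → [-22]
-12 → extends → [-22, -12]
-1 → extends → [-22, -12, -1]
-34 → replaces -22 → [-34, -12, -1]
-13 → replaces -12 → [-34, -13, -1]
-23 → replaces -13 → [-34, -23, -1]
-36 → replaces -34 → [-36, -23, -1]
-9 → replaces -1 → [-36, -23, -9]
-16 → replaces -9 → [-36, -23, -16]
-33 → replaces -23 → [-36, -33, -16]
-26 → replaces -16 → [-36, -33, -26]
-13 → extends → [-36, -33, -26, -13]
-23 → replaces -13 → [-36, -33, -26, -23]
Four tails, so the longest strictly decreasing subsequence of the original has length 4.

4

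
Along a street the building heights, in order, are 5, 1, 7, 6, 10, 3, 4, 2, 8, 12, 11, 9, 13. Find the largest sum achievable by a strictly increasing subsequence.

47

Let S[i] be the best sum of a strictly increasing subsequence ending at i:
i:      1  2  3  4  5  6  7  8  9 10 11 12 13
a[i]:   5  1  7  6 10  3  4  2  8 12 11  9 13
S:      5  1 12 11 22  4  8  3 20 34 33 29 47
Maximum is 47 (e.g. 5 + 7 + 10 + 12 + 13).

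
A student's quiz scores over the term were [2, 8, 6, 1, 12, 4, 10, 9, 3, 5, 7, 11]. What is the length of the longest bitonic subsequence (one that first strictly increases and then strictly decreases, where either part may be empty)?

6

inc[i] = longest strictly increasing subsequence ending at i; dec[i] = longest strictly decreasing subsequence starting at i:
i:      1  2  3  4  5  6  7  8  9 10 11 12
a[i]:   2  8  6  1 12  4 10  9  3  5  7 11
inc:    1  2  2  1  3  2  3  3  2  3  4  5
dec:    2  4  3  1  4  2  3  2  1  1  1  1
Best peak at i=5 (value 12): inc=3, dec=4, length 3+4−1 = 6.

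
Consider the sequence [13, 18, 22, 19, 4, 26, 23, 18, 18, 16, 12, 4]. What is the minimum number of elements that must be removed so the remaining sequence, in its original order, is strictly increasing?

Fewest deletions = n − (longest strictly increasing subsequence).
Patience tails:
13 → extends → [13]
18 → extends → [13, 18]
22 → extends → [13, 18, 22]
19 → replaces 22 → [13, 18, 19]
4 → replaces 13 → [4, 18, 19]
26 → extends → [4, 18, 19, 26]
23 → replaces 26 → [4, 18, 19, 23]
18 → already a tail → [4, 18, 19, 23]
18 → already a tail → [4, 18, 19, 23]
16 → replaces 18 → [4, 16, 19, 23]
12 → replaces 16 → [4, 12, 19, 23]
4 → already a tail → [4, 12, 19, 23]
Longest strictly increasing subsequence has length 4, so deletions = 12 − 4 = 8.

8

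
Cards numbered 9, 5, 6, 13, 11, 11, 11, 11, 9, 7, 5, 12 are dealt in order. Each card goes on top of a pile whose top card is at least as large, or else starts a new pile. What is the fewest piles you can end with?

4

Place each on the leftmost legal pile:
9 → new pile 1 (tops now [9])
5 → pile 1 (tops now [5])
6 → new pile 2 (tops now [5, 6])
13 → new pile 3 (tops now [5, 6, 13])
11 → pile 3 (tops now [5, 6, 11])
11 → pile 3 (tops now [5, 6, 11])
11 → pile 3 (tops now [5, 6, 11])
11 → pile 3 (tops now [5, 6, 11])
9 → pile 3 (tops now [5, 6, 9])
7 → pile 3 (tops now [5, 6, 7])
5 → pile 1 (tops now [5, 6, 7])
12 → new pile 4 (tops now [5, 6, 7, 12])
Four piles.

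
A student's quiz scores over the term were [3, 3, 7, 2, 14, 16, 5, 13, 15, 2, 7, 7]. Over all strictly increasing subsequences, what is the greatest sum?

40

Let S[i] be the best sum of a strictly increasing subsequence ending at i:
i:      1  2  3  4  5  6  7  8  9 10 11 12
a[i]:   3  3  7  2 14 16  5 13 15  2  7  7
S:      3  3 10  2 24 40  8 23 39  2 15 15
Maximum is 40 (e.g. 3 + 7 + 14 + 16).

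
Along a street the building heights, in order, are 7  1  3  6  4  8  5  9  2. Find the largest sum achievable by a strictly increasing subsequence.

27

Let S[i] be the best sum of a strictly increasing subsequence ending at i:
i:      1  2  3  4  5  6  7  8  9
a[i]:   7  1  3  6  4  8  5  9  2
S:      7  1  4 10  8 18 13 27  3
Maximum is 27 (e.g. 1 + 3 + 6 + 8 + 9).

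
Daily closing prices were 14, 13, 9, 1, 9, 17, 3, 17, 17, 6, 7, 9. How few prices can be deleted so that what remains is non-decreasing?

Fewest deletions = n − (longest non-decreasing subsequence).
i:      1  2  3  4  5  6  7  8  9 10 11 12
a[i]:  14 13  9  1  9 17  3 17 17  6  7  9
dp:     1  1  1  1  2  3  2  4  5  3  4  5
max dp = 5, so deletions = 12 − 5 = 7.

7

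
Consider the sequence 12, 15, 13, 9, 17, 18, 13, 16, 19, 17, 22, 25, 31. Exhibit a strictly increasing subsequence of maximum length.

12, 15, 17, 18, 19, 22, 25, 31

Patience tails give the LIS length; then backtrack through the dp parents:
12 → extends → [12]
15 → extends → [12, 15]
13 → replaces 15 → [12, 13]
9 → replaces 12 → [9, 13]
17 → extends → [9, 13, 17]
18 → extends → [9, 13, 17, 18]
13 → already a tail → [9, 13, 17, 18]
16 → replaces 17 → [9, 13, 16, 18]
19 → extends → [9, 13, 16, 18, 19]
17 → replaces 18 → [9, 13, 16, 17, 19]
22 → extends → [9, 13, 16, 17, 19, 22]
25 → extends → [9, 13, 16, 17, 19, 22, 25]
31 → extends → [9, 13, 16, 17, 19, 22, 25, 31]
Length 8; one witness is 12, 15, 17, 18, 19, 22, 25, 31.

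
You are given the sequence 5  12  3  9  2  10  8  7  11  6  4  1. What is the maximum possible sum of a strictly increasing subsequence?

Let S[i] be the best sum of a strictly increasing subsequence ending at i:
i:      1  2  3  4  5  6  7  8  9 10 11 12
a[i]:   5 12  3  9  2 10  8  7 11  6  4  1
S:      5 17  3 14  2 24 13 12 35 11  7  1
Maximum is 35 (e.g. 5 + 9 + 10 + 11).

35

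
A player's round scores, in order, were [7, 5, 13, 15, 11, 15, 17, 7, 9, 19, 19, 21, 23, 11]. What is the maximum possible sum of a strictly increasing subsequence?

115

Let S[i] be the best sum of a strictly increasing subsequence ending at i:
i:       1   2   3   4   5   6   7   8   9  10  11  12  13  14
a[i]:    7   5  13  15  11  15  17   7   9  19  19  21  23  11
S:       7   5  20  35  18  35  52  12  21  71  71  92 115  32
Maximum is 115 (e.g. 7 + 13 + 15 + 17 + 19 + 21 + 23).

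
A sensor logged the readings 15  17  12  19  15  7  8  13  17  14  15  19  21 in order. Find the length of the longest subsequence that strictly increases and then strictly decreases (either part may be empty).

7

inc[i] = longest strictly increasing subsequence ending at i; dec[i] = longest strictly decreasing subsequence starting at i:
i:      1  2  3  4  5  6  7  8  9 10 11 12 13
a[i]:  15 17 12 19 15  7  8 13 17 14 15 19 21
inc:    1  2  1  3  2  1  2  3  4  4  5  6  7
dec:    3  3  2  3  2  1  1  1  2  1  1  1  1
Best peak at i=13 (value 21): inc=7, dec=1, length 7+1−1 = 7.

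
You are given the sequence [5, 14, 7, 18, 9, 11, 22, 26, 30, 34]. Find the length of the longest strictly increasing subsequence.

Let dp[i] be the length of the longest such subsequence ending at index i:
i:      1  2  3  4  5  6  7  8  9 10
a[i]:   5 14  7 18  9 11 22 26 30 34
dp:     1  2  2  3  3  4  5  6  7  8
Maximum dp value is 8.

8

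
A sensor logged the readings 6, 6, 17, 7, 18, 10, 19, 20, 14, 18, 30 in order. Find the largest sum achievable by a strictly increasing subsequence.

Let S[i] be the best sum of a strictly increasing subsequence ending at i:
i:       1   2   3   4   5   6   7   8   9  10  11
a[i]:    6   6  17   7  18  10  19  20  14  18  30
S:       6   6  23  13  41  23  60  80  37  55 110
Maximum is 110 (e.g. 6 + 17 + 18 + 19 + 20 + 30).

110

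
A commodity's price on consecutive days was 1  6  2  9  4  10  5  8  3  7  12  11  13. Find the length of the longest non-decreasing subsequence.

7

Let dp[i] be the length of the longest such subsequence ending at index i:
i:      1  2  3  4  5  6  7  8  9 10 11 12 13
a[i]:   1  6  2  9  4 10  5  8  3  7 12 11 13
dp:     1  2  2  3  3  4  4  5  3  5  6  6  7
Maximum dp value is 7.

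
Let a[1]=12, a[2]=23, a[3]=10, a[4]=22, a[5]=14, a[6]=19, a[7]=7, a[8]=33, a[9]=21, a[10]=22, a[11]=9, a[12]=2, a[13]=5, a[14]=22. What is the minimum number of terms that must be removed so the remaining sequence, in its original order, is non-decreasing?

Fewest deletions = n − (longest non-decreasing subsequence).
Patience tails:
12 → extends → [12]
23 → extends → [12, 23]
10 → replaces 12 → [10, 23]
22 → replaces 23 → [10, 22]
14 → replaces 22 → [10, 14]
19 → extends → [10, 14, 19]
7 → replaces 10 → [7, 14, 19]
33 → extends → [7, 14, 19, 33]
21 → replaces 33 → [7, 14, 19, 21]
22 → extends → [7, 14, 19, 21, 22]
9 → replaces 14 → [7, 9, 19, 21, 22]
2 → replaces 7 → [2, 9, 19, 21, 22]
5 → replaces 9 → [2, 5, 19, 21, 22]
22 → extends → [2, 5, 19, 21, 22, 22]
Longest non-decreasing subsequence has length 6, so deletions = 14 − 6 = 8.

8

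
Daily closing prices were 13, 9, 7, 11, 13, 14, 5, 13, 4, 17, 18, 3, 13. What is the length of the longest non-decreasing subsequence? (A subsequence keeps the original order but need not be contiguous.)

Track the smallest tail for each achievable length (allowing ties):
13 → extends → [13]
9 → replaces 13 → [9]
7 → replaces 9 → [7]
11 → extends → [7, 11]
13 → extends → [7, 11, 13]
14 → extends → [7, 11, 13, 14]
5 → replaces 7 → [5, 11, 13, 14]
13 → replaces 14 → [5, 11, 13, 13]
4 → replaces 5 → [4, 11, 13, 13]
17 → extends → [4, 11, 13, 13, 17]
18 → extends → [4, 11, 13, 13, 17, 18]
3 → replaces 4 → [3, 11, 13, 13, 17, 18]
13 → replaces 17 → [3, 11, 13, 13, 13, 18]
Six tails, so the longest non-decreasing subsequence has length 6 (e.g. 9, 11, 13, 14, 17, 18).

6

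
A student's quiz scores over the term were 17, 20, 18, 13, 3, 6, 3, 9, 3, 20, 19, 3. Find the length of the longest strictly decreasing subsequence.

5

Let dp[i] be the longest strictly decreasing subsequence ending at i:
i:      1  2  3  4  5  6  7  8  9 10 11 12
a[i]:  17 20 18 13  3  6  3  9  3 20 19  3
dp:     1  1  2  3  4  4  5  4  5  1  2  5
Maximum is 5.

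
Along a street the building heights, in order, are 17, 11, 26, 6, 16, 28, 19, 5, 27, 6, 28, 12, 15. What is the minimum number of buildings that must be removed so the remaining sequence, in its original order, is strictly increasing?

8

Fewest deletions = n − (longest strictly increasing subsequence).
Patience tails:
17 → extends → [17]
11 → replaces 17 → [11]
26 → extends → [11, 26]
6 → replaces 11 → [6, 26]
16 → replaces 26 → [6, 16]
28 → extends → [6, 16, 28]
19 → replaces 28 → [6, 16, 19]
5 → replaces 6 → [5, 16, 19]
27 → extends → [5, 16, 19, 27]
6 → replaces 16 → [5, 6, 19, 27]
28 → extends → [5, 6, 19, 27, 28]
12 → replaces 19 → [5, 6, 12, 27, 28]
15 → replaces 27 → [5, 6, 12, 15, 28]
Longest strictly increasing subsequence has length 5, so deletions = 13 − 5 = 8.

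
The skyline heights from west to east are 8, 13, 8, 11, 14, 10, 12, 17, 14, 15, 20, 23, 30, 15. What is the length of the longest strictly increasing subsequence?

Let dp[i] be the length of the longest such subsequence ending at index i:
i:      1  2  3  4  5  6  7  8  9 10 11 12 13 14
a[i]:   8 13  8 11 14 10 12 17 14 15 20 23 30 15
dp:     1  2  1  2  3  2  3  4  4  5  6  7  8  5
Maximum dp value is 8.

8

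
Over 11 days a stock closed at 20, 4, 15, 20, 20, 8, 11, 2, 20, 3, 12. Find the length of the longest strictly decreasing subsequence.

Negate each value so 'decreasing' becomes 'increasing', then run patience tails on the negated sequence:
-20 → extends → [-20]
-4 → extends → [-20, -4]
-15 → replaces -4 → [-20, -15]
-20 → already a tail → [-20, -15]
-20 → already a tail → [-20, -15]
-8 → extends → [-20, -15, -8]
-11 → replaces -8 → [-20, -15, -11]
-2 → extends → [-20, -15, -11, -2]
-20 → already a tail → [-20, -15, -11, -2]
-3 → replaces -2 → [-20, -15, -11, -3]
-12 → replaces -11 → [-20, -15, -12, -3]
Four tails, so the longest strictly decreasing subsequence of the original has length 4.

4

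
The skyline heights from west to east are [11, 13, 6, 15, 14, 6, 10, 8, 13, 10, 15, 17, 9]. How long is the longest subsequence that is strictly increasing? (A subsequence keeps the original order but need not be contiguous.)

5

Let dp[i] be the length of the longest such subsequence ending at index i:
i:      1  2  3  4  5  6  7  8  9 10 11 12 13
a[i]:  11 13  6 15 14  6 10  8 13 10 15 17  9
dp:     1  2  1  3  3  1  2  2  3  3  4  5  3
Maximum dp value is 5.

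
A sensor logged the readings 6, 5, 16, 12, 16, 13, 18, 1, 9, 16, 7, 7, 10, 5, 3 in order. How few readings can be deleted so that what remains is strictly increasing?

11

Fewest deletions = n − (longest strictly increasing subsequence).
i:      1  2  3  4  5  6  7  8  9 10 11 12 13 14 15
a[i]:   6  5 16 12 16 13 18  1  9 16  7  7 10  5  3
dp:     1  1  2  2  3  3  4  1  2  4  2  2  3  2  2
max dp = 4, so deletions = 15 − 4 = 11.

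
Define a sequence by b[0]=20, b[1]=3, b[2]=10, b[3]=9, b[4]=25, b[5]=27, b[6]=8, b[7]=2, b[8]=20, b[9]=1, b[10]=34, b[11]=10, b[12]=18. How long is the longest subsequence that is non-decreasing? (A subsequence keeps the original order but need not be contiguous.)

5

Let dp[i] be the length of the longest such subsequence ending at index i:
i:      0  1  2  3  4  5  6  7  8  9 10 11 12
b[i]:  20  3 10  9 25 27  8  2 20  1 34 10 18
dp:     1  1  2  2  3  4  2  1  3  1  5  3  4
Maximum dp value is 5.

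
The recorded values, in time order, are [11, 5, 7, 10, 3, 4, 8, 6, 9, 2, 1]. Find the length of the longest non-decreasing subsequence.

4

Track the smallest tail for each achievable length (allowing ties):
11 → extends → [11]
5 → replaces 11 → [5]
7 → extends → [5, 7]
10 → extends → [5, 7, 10]
3 → replaces 5 → [3, 7, 10]
4 → replaces 7 → [3, 4, 10]
8 → replaces 10 → [3, 4, 8]
6 → replaces 8 → [3, 4, 6]
9 → extends → [3, 4, 6, 9]
2 → replaces 3 → [2, 4, 6, 9]
1 → replaces 2 → [1, 4, 6, 9]
Four tails, so the longest non-decreasing subsequence has length 4 (e.g. 5, 7, 8, 9).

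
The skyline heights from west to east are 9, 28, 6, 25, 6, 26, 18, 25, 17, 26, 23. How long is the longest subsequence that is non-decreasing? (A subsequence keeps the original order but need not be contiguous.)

5

Track the smallest tail for each achievable length (allowing ties):
9 → extends → [9]
28 → extends → [9, 28]
6 → replaces 9 → [6, 28]
25 → replaces 28 → [6, 25]
6 → replaces 25 → [6, 6]
26 → extends → [6, 6, 26]
18 → replaces 26 → [6, 6, 18]
25 → extends → [6, 6, 18, 25]
17 → replaces 18 → [6, 6, 17, 25]
26 → extends → [6, 6, 17, 25, 26]
23 → replaces 25 → [6, 6, 17, 23, 26]
Five tails, so the longest non-decreasing subsequence has length 5 (e.g. 6, 6, 18, 25, 26).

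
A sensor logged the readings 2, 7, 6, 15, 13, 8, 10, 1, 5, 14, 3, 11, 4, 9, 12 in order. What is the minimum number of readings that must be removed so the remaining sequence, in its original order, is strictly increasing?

Fewest deletions = n − (longest strictly increasing subsequence).
Patience tails:
2 → extends → [2]
7 → extends → [2, 7]
6 → replaces 7 → [2, 6]
15 → extends → [2, 6, 15]
13 → replaces 15 → [2, 6, 13]
8 → replaces 13 → [2, 6, 8]
10 → extends → [2, 6, 8, 10]
1 → replaces 2 → [1, 6, 8, 10]
5 → replaces 6 → [1, 5, 8, 10]
14 → extends → [1, 5, 8, 10, 14]
3 → replaces 5 → [1, 3, 8, 10, 14]
11 → replaces 14 → [1, 3, 8, 10, 11]
4 → replaces 8 → [1, 3, 4, 10, 11]
9 → replaces 10 → [1, 3, 4, 9, 11]
12 → extends → [1, 3, 4, 9, 11, 12]
Longest strictly increasing subsequence has length 6, so deletions = 15 − 6 = 9.

9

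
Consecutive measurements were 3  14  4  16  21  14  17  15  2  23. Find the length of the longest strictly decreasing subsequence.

Negate each value so 'decreasing' becomes 'increasing', then run patience tails on the negated sequence:
-3 → extends → [-3]
-14 → replaces -3 → [-14]
-4 → extends → [-14, -4]
-16 → replaces -14 → [-16, -4]
-21 → replaces -16 → [-21, -4]
-14 → replaces -4 → [-21, -14]
-17 → replaces -14 → [-21, -17]
-15 → extends → [-21, -17, -15]
-2 → extends → [-21, -17, -15, -2]
-23 → replaces -21 → [-23, -17, -15, -2]
Four tails, so the longest strictly decreasing subsequence of the original has length 4.

4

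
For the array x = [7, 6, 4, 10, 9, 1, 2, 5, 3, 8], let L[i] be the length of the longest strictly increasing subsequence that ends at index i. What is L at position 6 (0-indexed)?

dp[i] = 1 + max{dp[j] : j<i, x[j]<x[i]} (or 1 if no such j):
i:      0  1  2  3  4  5  6  7  8  9
x[i]:   7  6  4 10  9  1  2  5  3  8
dp:     1  1  1  2  2  1  2  3  3  4
At index 6 the value is 2.

2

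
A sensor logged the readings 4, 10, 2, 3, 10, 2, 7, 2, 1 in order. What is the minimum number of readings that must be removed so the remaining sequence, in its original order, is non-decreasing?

6

Fewest deletions = n − (longest non-decreasing subsequence).
i:      1  2  3  4  5  6  7  8  9
a[i]:   4 10  2  3 10  2  7  2  1
dp:     1  2  1  2  3  2  3  3  1
max dp = 3, so deletions = 9 − 3 = 6.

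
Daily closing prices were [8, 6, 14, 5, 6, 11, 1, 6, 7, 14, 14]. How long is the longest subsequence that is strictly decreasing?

4

Negate each value so 'decreasing' becomes 'increasing', then run patience tails on the negated sequence:
-8 → extends → [-8]
-6 → extends → [-8, -6]
-14 → replaces -8 → [-14, -6]
-5 → extends → [-14, -6, -5]
-6 → already a tail → [-14, -6, -5]
-11 → replaces -6 → [-14, -11, -5]
-1 → extends → [-14, -11, -5, -1]
-6 → replaces -5 → [-14, -11, -6, -1]
-7 → replaces -6 → [-14, -11, -7, -1]
-14 → already a tail → [-14, -11, -7, -1]
-14 → already a tail → [-14, -11, -7, -1]
Four tails, so the longest strictly decreasing subsequence of the original has length 4.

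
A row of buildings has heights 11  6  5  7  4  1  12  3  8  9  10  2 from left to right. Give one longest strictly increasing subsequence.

6, 7, 8, 9, 10

Patience tails give the LIS length; then backtrack through the dp parents:
11 → extends → [11]
6 → replaces 11 → [6]
5 → replaces 6 → [5]
7 → extends → [5, 7]
4 → replaces 5 → [4, 7]
1 → replaces 4 → [1, 7]
12 → extends → [1, 7, 12]
3 → replaces 7 → [1, 3, 12]
8 → replaces 12 → [1, 3, 8]
9 → extends → [1, 3, 8, 9]
10 → extends → [1, 3, 8, 9, 10]
2 → replaces 3 → [1, 2, 8, 9, 10]
Length 5; one witness is 6, 7, 8, 9, 10.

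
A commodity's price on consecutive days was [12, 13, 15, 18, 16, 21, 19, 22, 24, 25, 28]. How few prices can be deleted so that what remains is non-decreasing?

Fewest deletions = n − (longest non-decreasing subsequence).
i:      1  2  3  4  5  6  7  8  9 10 11
a[i]:  12 13 15 18 16 21 19 22 24 25 28
dp:     1  2  3  4  4  5  5  6  7  8  9
max dp = 9, so deletions = 11 − 9 = 2.

2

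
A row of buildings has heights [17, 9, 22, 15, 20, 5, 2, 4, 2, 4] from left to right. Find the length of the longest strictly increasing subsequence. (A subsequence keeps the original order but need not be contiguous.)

Track the smallest tail for each achievable length (strict):
17 → extends → [17]
9 → replaces 17 → [9]
22 → extends → [9, 22]
15 → replaces 22 → [9, 15]
20 → extends → [9, 15, 20]
5 → replaces 9 → [5, 15, 20]
2 → replaces 5 → [2, 15, 20]
4 → replaces 15 → [2, 4, 20]
2 → already a tail → [2, 4, 20]
4 → already a tail → [2, 4, 20]
Three tails, so the longest strictly increasing subsequence has length 3 (e.g. 9, 15, 20).

3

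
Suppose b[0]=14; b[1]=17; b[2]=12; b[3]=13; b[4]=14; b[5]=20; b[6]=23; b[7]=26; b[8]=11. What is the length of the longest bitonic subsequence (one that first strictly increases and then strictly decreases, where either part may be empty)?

inc[i] = longest strictly increasing subsequence ending at i; dec[i] = longest strictly decreasing subsequence starting at i:
i:      0  1  2  3  4  5  6  7  8
b[i]:  14 17 12 13 14 20 23 26 11
inc:    1  2  1  2  3  4  5  6  1
dec:    3  3  2  2  2  2  2  2  1
Best peak at i=7 (value 26): inc=6, dec=2, length 6+2−1 = 7.

7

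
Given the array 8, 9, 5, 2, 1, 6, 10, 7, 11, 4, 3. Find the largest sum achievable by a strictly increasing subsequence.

38

Let S[i] be the best sum of a strictly increasing subsequence ending at i:
i:      1  2  3  4  5  6  7  8  9 10 11
a[i]:   8  9  5  2  1  6 10  7 11  4  3
S:      8 17  5  2  1 11 27 18 38  6  5
Maximum is 38 (e.g. 8 + 9 + 10 + 11).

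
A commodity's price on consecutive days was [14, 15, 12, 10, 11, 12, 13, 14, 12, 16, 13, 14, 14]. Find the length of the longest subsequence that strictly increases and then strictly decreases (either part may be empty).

inc[i] = longest strictly increasing subsequence ending at i; dec[i] = longest strictly decreasing subsequence starting at i:
i:      1  2  3  4  5  6  7  8  9 10 11 12 13
a[i]:  14 15 12 10 11 12 13 14 12 16 13 14 14
inc:    1  2  1  1  2  3  4  5  3  6  4  5  5
dec:    3  3  2  1  1  1  2  2  1  2  1  1  1
Best peak at i=10 (value 16): inc=6, dec=2, length 6+2−1 = 7.

7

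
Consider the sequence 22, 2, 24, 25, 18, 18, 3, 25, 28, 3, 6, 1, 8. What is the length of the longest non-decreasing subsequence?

5

Track the smallest tail for each achievable length (allowing ties):
22 → extends → [22]
2 → replaces 22 → [2]
24 → extends → [2, 24]
25 → extends → [2, 24, 25]
18 → replaces 24 → [2, 18, 25]
18 → replaces 25 → [2, 18, 18]
3 → replaces 18 → [2, 3, 18]
25 → extends → [2, 3, 18, 25]
28 → extends → [2, 3, 18, 25, 28]
3 → replaces 18 → [2, 3, 3, 25, 28]
6 → replaces 25 → [2, 3, 3, 6, 28]
1 → replaces 2 → [1, 3, 3, 6, 28]
8 → replaces 28 → [1, 3, 3, 6, 8]
Five tails, so the longest non-decreasing subsequence has length 5 (e.g. 22, 24, 25, 25, 28).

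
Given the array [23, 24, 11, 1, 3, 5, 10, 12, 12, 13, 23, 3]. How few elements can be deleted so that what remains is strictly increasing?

Fewest deletions = n − (longest strictly increasing subsequence).
Patience tails:
23 → extends → [23]
24 → extends → [23, 24]
11 → replaces 23 → [11, 24]
1 → replaces 11 → [1, 24]
3 → replaces 24 → [1, 3]
5 → extends → [1, 3, 5]
10 → extends → [1, 3, 5, 10]
12 → extends → [1, 3, 5, 10, 12]
12 → already a tail → [1, 3, 5, 10, 12]
13 → extends → [1, 3, 5, 10, 12, 13]
23 → extends → [1, 3, 5, 10, 12, 13, 23]
3 → already a tail → [1, 3, 5, 10, 12, 13, 23]
Longest strictly increasing subsequence has length 7, so deletions = 12 − 7 = 5.

5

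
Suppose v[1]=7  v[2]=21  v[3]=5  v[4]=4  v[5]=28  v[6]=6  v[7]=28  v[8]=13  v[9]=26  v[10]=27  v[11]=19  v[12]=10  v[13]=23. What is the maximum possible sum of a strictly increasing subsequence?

81

Let S[i] be the best sum of a strictly increasing subsequence ending at i:
i:      1  2  3  4  5  6  7  8  9 10 11 12 13
v[i]:   7 21  5  4 28  6 28 13 26 27 19 10 23
S:      7 28  5  4 56 11 56 24 54 81 43 21 66
Maximum is 81 (e.g. 7 + 21 + 26 + 27).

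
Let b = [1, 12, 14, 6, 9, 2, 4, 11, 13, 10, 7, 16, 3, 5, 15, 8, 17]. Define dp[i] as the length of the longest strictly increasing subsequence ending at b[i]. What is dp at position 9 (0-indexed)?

4

dp[i] = 1 + max{dp[j] : j<i, b[j]<b[i]} (or 1 if no such j):
i:      0  1  2  3  4  5  6  7  8  9 10 11 12 13 14 15 16
b[i]:   1 12 14  6  9  2  4 11 13 10  7 16  3  5 15  8 17
dp:     1  2  3  2  3  2  3  4  5  4  4  6  3  4  6  5  7
At index 9 the value is 4.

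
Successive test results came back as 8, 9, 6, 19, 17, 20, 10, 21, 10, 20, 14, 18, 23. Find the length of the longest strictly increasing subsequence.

6

Let dp[i] be the length of the longest such subsequence ending at index i:
i:      1  2  3  4  5  6  7  8  9 10 11 12 13
a[i]:   8  9  6 19 17 20 10 21 10 20 14 18 23
dp:     1  2  1  3  3  4  3  5  3  4  4  5  6
Maximum dp value is 6.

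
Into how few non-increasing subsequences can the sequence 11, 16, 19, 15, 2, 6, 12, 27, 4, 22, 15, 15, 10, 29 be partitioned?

Place each on the leftmost legal pile:
11 → new pile 1 (tops now [11])
16 → new pile 2 (tops now [11, 16])
19 → new pile 3 (tops now [11, 16, 19])
15 → pile 2 (tops now [11, 15, 19])
2 → pile 1 (tops now [2, 15, 19])
6 → pile 2 (tops now [2, 6, 19])
12 → pile 3 (tops now [2, 6, 12])
27 → new pile 4 (tops now [2, 6, 12, 27])
4 → pile 2 (tops now [2, 4, 12, 27])
22 → pile 4 (tops now [2, 4, 12, 22])
15 → pile 4 (tops now [2, 4, 12, 15])
15 → pile 4 (tops now [2, 4, 12, 15])
10 → pile 3 (tops now [2, 4, 10, 15])
29 → new pile 5 (tops now [2, 4, 10, 15, 29])
Five piles.

5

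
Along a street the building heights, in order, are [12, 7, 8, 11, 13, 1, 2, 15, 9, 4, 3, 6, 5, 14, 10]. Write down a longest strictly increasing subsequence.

Patience tails give the LIS length; then backtrack through the dp parents:
12 → extends → [12]
7 → replaces 12 → [7]
8 → extends → [7, 8]
11 → extends → [7, 8, 11]
13 → extends → [7, 8, 11, 13]
1 → replaces 7 → [1, 8, 11, 13]
2 → replaces 8 → [1, 2, 11, 13]
15 → extends → [1, 2, 11, 13, 15]
9 → replaces 11 → [1, 2, 9, 13, 15]
4 → replaces 9 → [1, 2, 4, 13, 15]
3 → replaces 4 → [1, 2, 3, 13, 15]
6 → replaces 13 → [1, 2, 3, 6, 15]
5 → replaces 6 → [1, 2, 3, 5, 15]
14 → replaces 15 → [1, 2, 3, 5, 14]
10 → replaces 14 → [1, 2, 3, 5, 10]
Length 5; one witness is 7, 8, 11, 13, 15.

7, 8, 11, 13, 15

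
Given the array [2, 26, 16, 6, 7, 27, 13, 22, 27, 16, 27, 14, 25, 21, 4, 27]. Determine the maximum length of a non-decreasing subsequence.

8

Track the smallest tail for each achievable length (allowing ties):
2 → extends → [2]
26 → extends → [2, 26]
16 → replaces 26 → [2, 16]
6 → replaces 16 → [2, 6]
7 → extends → [2, 6, 7]
27 → extends → [2, 6, 7, 27]
13 → replaces 27 → [2, 6, 7, 13]
22 → extends → [2, 6, 7, 13, 22]
27 → extends → [2, 6, 7, 13, 22, 27]
16 → replaces 22 → [2, 6, 7, 13, 16, 27]
27 → extends → [2, 6, 7, 13, 16, 27, 27]
14 → replaces 16 → [2, 6, 7, 13, 14, 27, 27]
25 → replaces 27 → [2, 6, 7, 13, 14, 25, 27]
21 → replaces 25 → [2, 6, 7, 13, 14, 21, 27]
4 → replaces 6 → [2, 4, 7, 13, 14, 21, 27]
27 → extends → [2, 4, 7, 13, 14, 21, 27, 27]
Eight tails, so the longest non-decreasing subsequence has length 8 (e.g. 2, 6, 7, 13, 22, 27, 27, 27).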